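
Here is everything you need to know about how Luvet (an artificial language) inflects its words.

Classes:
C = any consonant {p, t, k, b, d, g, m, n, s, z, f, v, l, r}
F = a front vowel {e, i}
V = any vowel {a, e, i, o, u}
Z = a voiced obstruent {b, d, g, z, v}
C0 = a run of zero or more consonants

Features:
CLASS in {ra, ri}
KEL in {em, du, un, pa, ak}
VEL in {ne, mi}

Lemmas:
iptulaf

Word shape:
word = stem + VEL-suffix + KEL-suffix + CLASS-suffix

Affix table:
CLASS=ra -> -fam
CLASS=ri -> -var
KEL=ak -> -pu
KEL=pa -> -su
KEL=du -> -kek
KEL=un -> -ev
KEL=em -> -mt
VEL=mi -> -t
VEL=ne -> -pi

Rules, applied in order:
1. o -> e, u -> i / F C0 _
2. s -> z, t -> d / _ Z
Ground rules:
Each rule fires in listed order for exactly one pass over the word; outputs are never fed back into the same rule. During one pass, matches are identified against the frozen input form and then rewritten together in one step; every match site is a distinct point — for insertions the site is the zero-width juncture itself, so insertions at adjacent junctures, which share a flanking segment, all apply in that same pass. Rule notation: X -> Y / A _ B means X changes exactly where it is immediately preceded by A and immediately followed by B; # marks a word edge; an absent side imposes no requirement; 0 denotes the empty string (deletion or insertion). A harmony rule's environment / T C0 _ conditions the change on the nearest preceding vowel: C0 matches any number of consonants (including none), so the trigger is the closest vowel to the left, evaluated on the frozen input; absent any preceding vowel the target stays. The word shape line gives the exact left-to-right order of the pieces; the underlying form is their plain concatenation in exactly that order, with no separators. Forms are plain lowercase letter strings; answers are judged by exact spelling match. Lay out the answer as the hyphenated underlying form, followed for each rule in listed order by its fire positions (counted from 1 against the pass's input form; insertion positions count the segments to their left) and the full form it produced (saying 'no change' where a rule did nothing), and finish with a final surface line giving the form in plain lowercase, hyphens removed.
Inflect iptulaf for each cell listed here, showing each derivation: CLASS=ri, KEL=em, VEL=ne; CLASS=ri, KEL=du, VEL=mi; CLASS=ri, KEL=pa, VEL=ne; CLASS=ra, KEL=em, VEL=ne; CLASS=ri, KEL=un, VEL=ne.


cell CLASS=ri, KEL=em, VEL=ne:
underlying: iptulaf-pi-mt-var
1. o -> e, u -> i / F C0 _: fires at position(s) 4: iptilafpimtvar
2. s -> z, t -> d / _ Z: fires at position(s) 11: iptilafpimdvar
surface: iptilafpimdvar

cell CLASS=ri, KEL=du, VEL=mi:
underlying: iptulaf-t-kek-var
1. o -> e, u -> i / F C0 _: fires at position(s) 4: iptilaftkekvar
2. s -> z, t -> d / _ Z: no change
surface: iptilaftkekvar

cell CLASS=ri, KEL=pa, VEL=ne:
underlying: iptulaf-pi-su-var
1. o -> e, u -> i / F C0 _: fires at position(s) 4, 11: iptilafpisivar
2. s -> z, t -> d / _ Z: no change
surface: iptilafpisivar

cell CLASS=ra, KEL=em, VEL=ne:
underlying: iptulaf-pi-mt-fam
1. o -> e, u -> i / F C0 _: fires at position(s) 4: iptilafpimtfam
2. s -> z, t -> d / _ Z: no change
surface: iptilafpimtfam

cell CLASS=ri, KEL=un, VEL=ne:
underlying: iptulaf-pi-ev-var
1. o -> e, u -> i / F C0 _: fires at position(s) 4: iptilafpievvar
2. s -> z, t -> d / _ Z: no change
surface: iptilafpievvar


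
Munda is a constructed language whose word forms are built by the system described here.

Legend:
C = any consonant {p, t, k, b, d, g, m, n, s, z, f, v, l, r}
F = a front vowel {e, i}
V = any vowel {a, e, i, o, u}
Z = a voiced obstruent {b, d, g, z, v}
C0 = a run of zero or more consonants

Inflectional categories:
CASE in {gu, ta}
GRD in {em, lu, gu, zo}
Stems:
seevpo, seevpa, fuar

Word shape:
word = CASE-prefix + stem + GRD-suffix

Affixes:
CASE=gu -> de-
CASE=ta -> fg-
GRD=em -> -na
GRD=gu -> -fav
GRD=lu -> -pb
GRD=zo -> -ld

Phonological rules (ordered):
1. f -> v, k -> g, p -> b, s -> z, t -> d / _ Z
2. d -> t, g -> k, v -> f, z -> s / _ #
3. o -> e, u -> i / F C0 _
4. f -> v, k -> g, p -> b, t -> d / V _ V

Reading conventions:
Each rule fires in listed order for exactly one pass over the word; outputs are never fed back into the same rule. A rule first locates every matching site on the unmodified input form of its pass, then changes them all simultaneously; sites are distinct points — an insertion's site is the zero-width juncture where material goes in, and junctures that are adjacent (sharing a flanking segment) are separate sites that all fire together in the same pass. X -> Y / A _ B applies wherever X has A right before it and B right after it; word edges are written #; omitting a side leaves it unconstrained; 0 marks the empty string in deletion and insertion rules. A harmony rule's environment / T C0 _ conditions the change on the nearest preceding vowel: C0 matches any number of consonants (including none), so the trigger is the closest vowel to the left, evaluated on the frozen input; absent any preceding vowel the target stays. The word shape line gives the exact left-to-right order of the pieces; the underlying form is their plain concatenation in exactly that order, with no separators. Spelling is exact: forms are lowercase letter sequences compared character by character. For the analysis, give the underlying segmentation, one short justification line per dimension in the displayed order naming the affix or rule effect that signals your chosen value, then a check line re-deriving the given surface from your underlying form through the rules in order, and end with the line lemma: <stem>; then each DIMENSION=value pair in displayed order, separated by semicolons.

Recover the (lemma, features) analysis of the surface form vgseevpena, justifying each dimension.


underlying: fg-seevpo-na
CASE=ta - signalled by the affix fg-
GRD=em - signalled by the affix -na
check: fgseevpona -> vgseevpona -> vgseevpona -> vgseevpena -> vgseevpena
lemma: seevpo; CASE=ta; GRD=em


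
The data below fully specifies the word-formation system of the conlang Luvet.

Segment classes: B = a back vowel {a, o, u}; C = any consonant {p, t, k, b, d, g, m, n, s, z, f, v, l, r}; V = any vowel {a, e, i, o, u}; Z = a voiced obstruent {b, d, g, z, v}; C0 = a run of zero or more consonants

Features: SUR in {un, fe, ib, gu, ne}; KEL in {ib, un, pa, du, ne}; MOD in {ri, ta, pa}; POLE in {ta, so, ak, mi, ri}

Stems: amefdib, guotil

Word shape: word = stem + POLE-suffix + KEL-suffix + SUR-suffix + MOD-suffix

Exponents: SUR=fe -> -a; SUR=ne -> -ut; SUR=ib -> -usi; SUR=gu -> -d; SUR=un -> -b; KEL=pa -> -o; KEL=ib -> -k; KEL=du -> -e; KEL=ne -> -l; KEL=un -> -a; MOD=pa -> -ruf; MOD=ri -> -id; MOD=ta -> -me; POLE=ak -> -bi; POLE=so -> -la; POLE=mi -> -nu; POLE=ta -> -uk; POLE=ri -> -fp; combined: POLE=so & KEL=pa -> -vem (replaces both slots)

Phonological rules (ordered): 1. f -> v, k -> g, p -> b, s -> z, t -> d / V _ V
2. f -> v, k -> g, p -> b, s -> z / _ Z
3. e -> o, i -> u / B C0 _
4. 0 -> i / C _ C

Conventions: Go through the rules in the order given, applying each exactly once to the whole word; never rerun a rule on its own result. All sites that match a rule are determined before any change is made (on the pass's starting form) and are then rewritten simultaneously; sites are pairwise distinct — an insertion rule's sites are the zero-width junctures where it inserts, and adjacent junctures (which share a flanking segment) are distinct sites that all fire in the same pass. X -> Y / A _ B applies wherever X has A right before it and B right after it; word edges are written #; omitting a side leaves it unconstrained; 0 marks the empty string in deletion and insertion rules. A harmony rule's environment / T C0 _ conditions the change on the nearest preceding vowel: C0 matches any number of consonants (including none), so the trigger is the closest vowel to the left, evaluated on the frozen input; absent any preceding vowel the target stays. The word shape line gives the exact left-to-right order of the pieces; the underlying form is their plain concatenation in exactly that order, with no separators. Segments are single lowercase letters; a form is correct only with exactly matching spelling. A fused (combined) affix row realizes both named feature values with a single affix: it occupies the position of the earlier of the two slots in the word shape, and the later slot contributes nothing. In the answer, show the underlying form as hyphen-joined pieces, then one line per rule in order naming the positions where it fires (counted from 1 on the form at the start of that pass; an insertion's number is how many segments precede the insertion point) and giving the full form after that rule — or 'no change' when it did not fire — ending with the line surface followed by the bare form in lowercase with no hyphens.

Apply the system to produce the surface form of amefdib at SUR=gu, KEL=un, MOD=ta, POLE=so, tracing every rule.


underlying: amefdib-la-a-d-me
1. f -> v, k -> g, p -> b, s -> z, t -> d / V _ V: no change
2. f -> v, k -> g, p -> b, s -> z / _ Z: fires at position(s) 4: amevdiblaadme
3. e -> o, i -> u / B C0 _: fires at position(s) 3, 13: amovdiblaadmo
4. 0 -> i / C _ C: inserts after position(s) 4, 7, 11: amovidibilaadimo
surface: amovidibilaadimo


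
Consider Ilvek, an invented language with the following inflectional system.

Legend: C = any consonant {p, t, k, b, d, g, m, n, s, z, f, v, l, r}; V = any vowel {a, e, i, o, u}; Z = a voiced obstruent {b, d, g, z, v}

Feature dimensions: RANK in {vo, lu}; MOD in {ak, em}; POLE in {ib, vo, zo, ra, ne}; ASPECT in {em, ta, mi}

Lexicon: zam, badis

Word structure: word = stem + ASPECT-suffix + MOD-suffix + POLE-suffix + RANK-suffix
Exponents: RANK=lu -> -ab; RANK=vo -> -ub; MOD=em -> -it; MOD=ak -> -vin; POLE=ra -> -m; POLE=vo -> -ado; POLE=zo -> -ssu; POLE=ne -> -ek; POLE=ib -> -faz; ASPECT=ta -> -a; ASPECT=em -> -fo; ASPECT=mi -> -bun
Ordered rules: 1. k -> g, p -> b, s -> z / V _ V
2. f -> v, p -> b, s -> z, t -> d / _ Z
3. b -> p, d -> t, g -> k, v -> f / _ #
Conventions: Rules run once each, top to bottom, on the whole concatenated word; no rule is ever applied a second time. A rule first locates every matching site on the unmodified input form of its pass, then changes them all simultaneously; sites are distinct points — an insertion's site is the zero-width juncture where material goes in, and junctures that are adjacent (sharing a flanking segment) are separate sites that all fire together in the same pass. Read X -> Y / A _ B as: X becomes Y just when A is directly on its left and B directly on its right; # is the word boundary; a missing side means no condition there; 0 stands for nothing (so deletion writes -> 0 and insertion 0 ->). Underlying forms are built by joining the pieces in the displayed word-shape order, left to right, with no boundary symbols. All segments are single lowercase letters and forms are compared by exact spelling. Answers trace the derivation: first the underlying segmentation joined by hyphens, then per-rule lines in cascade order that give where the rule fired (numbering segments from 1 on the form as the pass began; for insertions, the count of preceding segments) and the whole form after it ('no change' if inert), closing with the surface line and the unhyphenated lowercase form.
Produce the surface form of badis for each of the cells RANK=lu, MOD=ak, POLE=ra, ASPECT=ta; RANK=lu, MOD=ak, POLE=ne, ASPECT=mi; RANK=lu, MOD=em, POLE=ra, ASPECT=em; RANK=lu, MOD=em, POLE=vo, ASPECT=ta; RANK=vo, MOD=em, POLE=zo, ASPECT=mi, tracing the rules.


cell RANK=lu, MOD=ak, POLE=ra, ASPECT=ta:
underlying: badis-a-vin-m-ab
1. k -> g, p -> b, s -> z / V _ V: fires at position(s) 5: badizavinmab
2. f -> v, p -> b, s -> z, t -> d / _ Z: no change
3. b -> p, d -> t, g -> k, v -> f / _ #: fires at position(s) 12: badizavinmap
surface: badizavinmap

cell RANK=lu, MOD=ak, POLE=ne, ASPECT=mi:
underlying: badis-bun-vin-ek-ab
1. k -> g, p -> b, s -> z / V _ V: fires at position(s) 13: badisbunvinegab
2. f -> v, p -> b, s -> z, t -> d / _ Z: fires at position(s) 5: badizbunvinegab
3. b -> p, d -> t, g -> k, v -> f / _ #: fires at position(s) 15: badizbunvinegap
surface: badizbunvinegap

cell RANK=lu, MOD=em, POLE=ra, ASPECT=em:
underlying: badis-fo-it-m-ab
1. k -> g, p -> b, s -> z / V _ V: no change
2. f -> v, p -> b, s -> z, t -> d / _ Z: no change
3. b -> p, d -> t, g -> k, v -> f / _ #: fires at position(s) 12: badisfoitmap
surface: badisfoitmap

cell RANK=lu, MOD=em, POLE=vo, ASPECT=ta:
underlying: badis-a-it-ado-ab
1. k -> g, p -> b, s -> z / V _ V: fires at position(s) 5: badizaitadoab
2. f -> v, p -> b, s -> z, t -> d / _ Z: no change
3. b -> p, d -> t, g -> k, v -> f / _ #: fires at position(s) 13: badizaitadoap
surface: badizaitadoap

cell RANK=vo, MOD=em, POLE=zo, ASPECT=mi:
underlying: badis-bun-it-ssu-ub
1. k -> g, p -> b, s -> z / V _ V: no change
2. f -> v, p -> b, s -> z, t -> d / _ Z: fires at position(s) 5: badizbunitssuub
3. b -> p, d -> t, g -> k, v -> f / _ #: fires at position(s) 15: badizbunitssuup
surface: badizbunitssuup


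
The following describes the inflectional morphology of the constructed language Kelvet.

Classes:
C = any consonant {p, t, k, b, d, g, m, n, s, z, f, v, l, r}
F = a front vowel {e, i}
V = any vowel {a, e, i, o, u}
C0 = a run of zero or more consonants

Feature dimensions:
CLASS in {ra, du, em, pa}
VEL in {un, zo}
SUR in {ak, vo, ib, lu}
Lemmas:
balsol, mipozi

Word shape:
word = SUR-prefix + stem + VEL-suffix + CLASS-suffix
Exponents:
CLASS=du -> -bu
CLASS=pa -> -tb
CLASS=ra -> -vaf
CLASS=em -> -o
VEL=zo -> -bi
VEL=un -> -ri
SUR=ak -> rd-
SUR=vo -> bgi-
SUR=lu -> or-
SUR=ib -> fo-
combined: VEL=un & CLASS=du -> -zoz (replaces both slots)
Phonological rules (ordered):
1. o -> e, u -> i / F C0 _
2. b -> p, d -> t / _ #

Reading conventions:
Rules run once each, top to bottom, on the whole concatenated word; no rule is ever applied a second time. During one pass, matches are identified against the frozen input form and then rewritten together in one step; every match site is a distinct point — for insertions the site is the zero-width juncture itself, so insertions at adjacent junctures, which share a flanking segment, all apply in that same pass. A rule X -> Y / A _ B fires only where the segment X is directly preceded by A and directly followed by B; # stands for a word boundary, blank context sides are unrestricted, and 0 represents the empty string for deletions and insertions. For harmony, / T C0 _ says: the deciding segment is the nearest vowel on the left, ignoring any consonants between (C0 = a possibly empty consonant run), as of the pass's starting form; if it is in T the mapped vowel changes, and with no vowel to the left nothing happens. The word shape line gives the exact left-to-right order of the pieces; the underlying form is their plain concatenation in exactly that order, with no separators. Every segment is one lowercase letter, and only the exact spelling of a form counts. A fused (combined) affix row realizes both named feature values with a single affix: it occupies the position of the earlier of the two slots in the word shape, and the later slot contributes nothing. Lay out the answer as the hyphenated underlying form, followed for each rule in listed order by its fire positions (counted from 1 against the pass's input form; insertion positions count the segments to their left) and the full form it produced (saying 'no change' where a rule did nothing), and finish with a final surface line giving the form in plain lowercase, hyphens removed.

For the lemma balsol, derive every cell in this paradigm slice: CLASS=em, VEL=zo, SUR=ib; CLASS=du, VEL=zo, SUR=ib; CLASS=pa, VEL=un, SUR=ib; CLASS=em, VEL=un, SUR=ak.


cell CLASS=em, VEL=zo, SUR=ib:
underlying: fo-balsol-bi-o
1. o -> e, u -> i / F C0 _: fires at position(s) 11: fobalsolbie
2. b -> p, d -> t / _ #: no change
surface: fobalsolbie

cell CLASS=du, VEL=zo, SUR=ib:
underlying: fo-balsol-bi-bu
1. o -> e, u -> i / F C0 _: fires at position(s) 12: fobalsolbibi
2. b -> p, d -> t / _ #: no change
surface: fobalsolbibi

cell CLASS=pa, VEL=un, SUR=ib:
underlying: fo-balsol-ri-tb
1. o -> e, u -> i / F C0 _: no change
2. b -> p, d -> t / _ #: fires at position(s) 12: fobalsolritp
surface: fobalsolritp

cell CLASS=em, VEL=un, SUR=ak:
underlying: rd-balsol-ri-o
1. o -> e, u -> i / F C0 _: fires at position(s) 11: rdbalsolrie
2. b -> p, d -> t / _ #: no change
surface: rdbalsolrie


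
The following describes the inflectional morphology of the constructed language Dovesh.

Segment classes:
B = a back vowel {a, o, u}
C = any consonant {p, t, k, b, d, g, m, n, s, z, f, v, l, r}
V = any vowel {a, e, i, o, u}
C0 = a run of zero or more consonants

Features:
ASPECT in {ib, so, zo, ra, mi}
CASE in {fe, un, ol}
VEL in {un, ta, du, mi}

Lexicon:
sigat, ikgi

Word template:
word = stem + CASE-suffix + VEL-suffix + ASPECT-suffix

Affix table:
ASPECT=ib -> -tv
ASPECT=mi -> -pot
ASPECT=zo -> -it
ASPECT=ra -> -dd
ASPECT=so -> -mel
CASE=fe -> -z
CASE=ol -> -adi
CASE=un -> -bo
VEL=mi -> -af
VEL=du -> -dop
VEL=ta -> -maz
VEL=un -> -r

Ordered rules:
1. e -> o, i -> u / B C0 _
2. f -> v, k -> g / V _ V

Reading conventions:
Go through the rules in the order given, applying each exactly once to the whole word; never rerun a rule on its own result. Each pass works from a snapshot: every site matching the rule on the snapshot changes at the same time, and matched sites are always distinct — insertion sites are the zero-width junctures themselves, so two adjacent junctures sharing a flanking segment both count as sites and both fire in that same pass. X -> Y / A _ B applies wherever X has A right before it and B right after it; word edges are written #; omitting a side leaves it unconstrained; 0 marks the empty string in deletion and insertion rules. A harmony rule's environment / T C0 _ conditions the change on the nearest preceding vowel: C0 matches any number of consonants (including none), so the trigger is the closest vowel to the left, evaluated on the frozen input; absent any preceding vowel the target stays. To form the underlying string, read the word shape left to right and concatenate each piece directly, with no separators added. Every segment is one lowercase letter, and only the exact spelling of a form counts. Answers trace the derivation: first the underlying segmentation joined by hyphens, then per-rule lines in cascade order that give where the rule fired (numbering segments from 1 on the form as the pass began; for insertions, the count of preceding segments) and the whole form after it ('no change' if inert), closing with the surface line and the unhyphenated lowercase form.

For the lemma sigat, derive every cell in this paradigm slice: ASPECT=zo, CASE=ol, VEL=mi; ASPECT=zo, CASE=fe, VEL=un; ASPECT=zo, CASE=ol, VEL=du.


cell ASPECT=zo, CASE=ol, VEL=mi:
underlying: sigat-adi-af-it
1. e -> o, i -> u / B C0 _: fires at position(s) 8, 11: sigataduafut
2. f -> v, k -> g / V _ V: fires at position(s) 10: sigataduavut
surface: sigataduavut

cell ASPECT=zo, CASE=fe, VEL=un:
underlying: sigat-z-r-it
1. e -> o, i -> u / B C0 _: fires at position(s) 8: sigatzrut
2. f -> v, k -> g / V _ V: no change
surface: sigatzrut

cell ASPECT=zo, CASE=ol, VEL=du:
underlying: sigat-adi-dop-it
1. e -> o, i -> u / B C0 _: fires at position(s) 8, 12: sigatadudoput
2. f -> v, k -> g / V _ V: no change
surface: sigatadudoput


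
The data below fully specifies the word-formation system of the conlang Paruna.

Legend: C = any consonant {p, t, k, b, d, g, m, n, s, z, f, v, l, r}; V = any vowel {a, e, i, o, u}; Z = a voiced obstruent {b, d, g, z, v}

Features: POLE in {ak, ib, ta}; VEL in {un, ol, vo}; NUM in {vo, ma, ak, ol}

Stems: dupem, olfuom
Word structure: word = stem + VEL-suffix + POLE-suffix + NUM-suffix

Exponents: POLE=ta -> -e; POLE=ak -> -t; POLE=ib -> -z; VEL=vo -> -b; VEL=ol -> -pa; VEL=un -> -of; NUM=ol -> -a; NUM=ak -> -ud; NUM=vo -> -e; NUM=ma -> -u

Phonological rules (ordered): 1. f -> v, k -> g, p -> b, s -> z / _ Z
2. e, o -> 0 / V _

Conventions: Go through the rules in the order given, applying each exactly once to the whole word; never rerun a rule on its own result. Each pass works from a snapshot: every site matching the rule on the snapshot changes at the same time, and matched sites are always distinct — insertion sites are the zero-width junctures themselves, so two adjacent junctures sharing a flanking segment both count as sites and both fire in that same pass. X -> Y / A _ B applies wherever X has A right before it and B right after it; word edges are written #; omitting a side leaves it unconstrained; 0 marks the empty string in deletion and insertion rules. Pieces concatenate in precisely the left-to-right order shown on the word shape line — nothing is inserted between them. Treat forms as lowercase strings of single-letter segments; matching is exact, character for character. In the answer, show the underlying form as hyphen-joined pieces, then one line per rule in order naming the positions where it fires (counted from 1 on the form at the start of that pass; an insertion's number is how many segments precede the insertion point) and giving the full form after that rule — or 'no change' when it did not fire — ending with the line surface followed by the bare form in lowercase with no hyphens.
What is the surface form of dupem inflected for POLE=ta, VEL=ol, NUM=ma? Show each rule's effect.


underlying: dupem-pa-e-u
1. f -> v, k -> g, p -> b, s -> z / _ Z: no change
2. e, o -> 0 / V _: fires at position(s) 8: dupempau
surface: dupempau


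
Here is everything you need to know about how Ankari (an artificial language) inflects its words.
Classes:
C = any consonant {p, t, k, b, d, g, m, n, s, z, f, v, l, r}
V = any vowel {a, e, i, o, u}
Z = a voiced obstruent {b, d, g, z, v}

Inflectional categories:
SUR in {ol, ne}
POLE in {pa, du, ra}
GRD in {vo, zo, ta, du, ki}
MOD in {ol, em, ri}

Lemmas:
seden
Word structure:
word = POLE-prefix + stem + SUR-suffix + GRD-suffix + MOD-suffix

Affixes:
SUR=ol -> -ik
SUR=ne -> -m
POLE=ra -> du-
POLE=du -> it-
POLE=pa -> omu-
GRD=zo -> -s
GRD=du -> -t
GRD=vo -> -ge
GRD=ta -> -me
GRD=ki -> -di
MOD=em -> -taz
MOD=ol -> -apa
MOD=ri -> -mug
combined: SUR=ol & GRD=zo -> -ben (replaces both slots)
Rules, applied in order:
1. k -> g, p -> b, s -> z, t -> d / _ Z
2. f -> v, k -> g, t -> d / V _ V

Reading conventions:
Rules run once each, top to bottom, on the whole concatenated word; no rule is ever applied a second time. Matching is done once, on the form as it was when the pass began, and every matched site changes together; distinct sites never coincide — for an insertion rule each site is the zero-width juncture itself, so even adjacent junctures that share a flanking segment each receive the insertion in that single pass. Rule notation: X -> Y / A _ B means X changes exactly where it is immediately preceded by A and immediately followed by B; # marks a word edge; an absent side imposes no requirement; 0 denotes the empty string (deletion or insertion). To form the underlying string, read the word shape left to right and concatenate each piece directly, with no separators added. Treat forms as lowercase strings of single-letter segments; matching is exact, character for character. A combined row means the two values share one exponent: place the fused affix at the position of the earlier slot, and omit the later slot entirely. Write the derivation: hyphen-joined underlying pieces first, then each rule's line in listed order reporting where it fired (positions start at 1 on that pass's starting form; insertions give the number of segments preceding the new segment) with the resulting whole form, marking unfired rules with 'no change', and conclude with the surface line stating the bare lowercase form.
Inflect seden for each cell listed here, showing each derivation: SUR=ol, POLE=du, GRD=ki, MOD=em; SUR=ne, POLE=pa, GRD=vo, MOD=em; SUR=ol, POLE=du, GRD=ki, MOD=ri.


cell SUR=ol, POLE=du, GRD=ki, MOD=em:
underlying: it-seden-ik-di-taz
1. k -> g, p -> b, s -> z, t -> d / _ Z: fires at position(s) 9: itsedenigditaz
2. f -> v, k -> g, t -> d / V _ V: fires at position(s) 12: itsedenigdidaz
surface: itsedenigdidaz

cell SUR=ne, POLE=pa, GRD=vo, MOD=em:
underlying: omu-seden-m-ge-taz
1. k -> g, p -> b, s -> z, t -> d / _ Z: no change
2. f -> v, k -> g, t -> d / V _ V: fires at position(s) 12: omusedenmgedaz
surface: omusedenmgedaz

cell SUR=ol, POLE=du, GRD=ki, MOD=ri:
underlying: it-seden-ik-di-mug
1. k -> g, p -> b, s -> z, t -> d / _ Z: fires at position(s) 9: itsedenigdimug
2. f -> v, k -> g, t -> d / V _ V: no change
surface: itsedenigdimug


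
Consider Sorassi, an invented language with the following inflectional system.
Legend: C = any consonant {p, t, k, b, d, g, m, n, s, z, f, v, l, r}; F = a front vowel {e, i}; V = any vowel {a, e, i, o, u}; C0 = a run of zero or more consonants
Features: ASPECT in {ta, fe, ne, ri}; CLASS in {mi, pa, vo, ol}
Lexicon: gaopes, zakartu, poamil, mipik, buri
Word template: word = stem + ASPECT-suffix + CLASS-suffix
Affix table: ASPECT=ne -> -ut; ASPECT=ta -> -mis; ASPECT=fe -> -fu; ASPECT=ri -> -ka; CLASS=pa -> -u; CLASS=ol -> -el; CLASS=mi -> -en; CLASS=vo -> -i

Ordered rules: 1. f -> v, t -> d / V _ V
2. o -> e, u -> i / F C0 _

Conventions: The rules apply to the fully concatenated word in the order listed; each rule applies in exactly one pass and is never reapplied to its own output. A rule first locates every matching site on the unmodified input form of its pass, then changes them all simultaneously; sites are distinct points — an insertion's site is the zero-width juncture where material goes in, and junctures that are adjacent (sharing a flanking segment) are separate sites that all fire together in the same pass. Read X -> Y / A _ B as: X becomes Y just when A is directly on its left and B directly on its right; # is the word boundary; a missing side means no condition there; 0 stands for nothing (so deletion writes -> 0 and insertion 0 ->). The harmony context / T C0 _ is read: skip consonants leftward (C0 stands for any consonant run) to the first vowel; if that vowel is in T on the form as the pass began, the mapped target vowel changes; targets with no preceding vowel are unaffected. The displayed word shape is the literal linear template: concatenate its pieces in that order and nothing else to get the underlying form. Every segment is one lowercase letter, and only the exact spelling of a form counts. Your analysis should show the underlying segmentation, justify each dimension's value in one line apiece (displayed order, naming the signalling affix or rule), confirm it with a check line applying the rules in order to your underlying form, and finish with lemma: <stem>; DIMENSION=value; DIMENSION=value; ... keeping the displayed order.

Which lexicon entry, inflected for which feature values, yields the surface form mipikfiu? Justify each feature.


underlying: mipik-fu-u
ASPECT=fe - signalled by the affix -fu
CLASS=pa - signalled by the affix -u
check: mipikfuu -> mipikfuu -> mipikfiu
lemma: mipik; ASPECT=fe; CLASS=pa


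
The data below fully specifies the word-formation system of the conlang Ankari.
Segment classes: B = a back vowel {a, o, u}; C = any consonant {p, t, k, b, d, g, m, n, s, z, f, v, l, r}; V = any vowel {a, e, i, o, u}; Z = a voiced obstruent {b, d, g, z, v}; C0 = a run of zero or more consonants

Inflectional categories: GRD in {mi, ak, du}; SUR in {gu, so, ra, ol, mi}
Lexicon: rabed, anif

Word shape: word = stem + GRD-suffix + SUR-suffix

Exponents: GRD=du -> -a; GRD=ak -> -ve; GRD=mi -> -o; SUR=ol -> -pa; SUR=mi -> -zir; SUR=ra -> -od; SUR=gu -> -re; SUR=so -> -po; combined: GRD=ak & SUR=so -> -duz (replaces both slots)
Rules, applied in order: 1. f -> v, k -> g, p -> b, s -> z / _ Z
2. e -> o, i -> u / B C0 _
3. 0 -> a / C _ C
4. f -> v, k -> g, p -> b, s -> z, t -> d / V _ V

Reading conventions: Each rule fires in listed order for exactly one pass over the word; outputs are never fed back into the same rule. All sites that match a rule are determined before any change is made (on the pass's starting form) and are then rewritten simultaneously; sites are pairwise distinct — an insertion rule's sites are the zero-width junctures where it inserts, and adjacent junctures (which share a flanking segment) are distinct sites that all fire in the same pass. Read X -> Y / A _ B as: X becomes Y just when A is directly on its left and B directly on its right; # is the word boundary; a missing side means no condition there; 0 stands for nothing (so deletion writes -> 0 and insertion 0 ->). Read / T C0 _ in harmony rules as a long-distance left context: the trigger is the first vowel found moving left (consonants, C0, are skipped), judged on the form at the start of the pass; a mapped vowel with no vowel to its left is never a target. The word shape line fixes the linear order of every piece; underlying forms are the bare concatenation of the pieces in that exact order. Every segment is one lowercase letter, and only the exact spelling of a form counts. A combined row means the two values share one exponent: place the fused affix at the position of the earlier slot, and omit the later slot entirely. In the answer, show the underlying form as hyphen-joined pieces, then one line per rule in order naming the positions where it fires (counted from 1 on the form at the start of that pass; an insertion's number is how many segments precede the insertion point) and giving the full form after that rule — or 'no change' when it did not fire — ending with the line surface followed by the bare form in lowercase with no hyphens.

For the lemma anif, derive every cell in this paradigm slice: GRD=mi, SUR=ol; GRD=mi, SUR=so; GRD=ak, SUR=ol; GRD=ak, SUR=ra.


cell GRD=mi, SUR=ol:
underlying: anif-o-pa
1. f -> v, k -> g, p -> b, s -> z / _ Z: no change
2. e -> o, i -> u / B C0 _: fires at position(s) 3: anufopa
3. 0 -> a / C _ C: no change
4. f -> v, k -> g, p -> b, s -> z, t -> d / V _ V: fires at position(s) 4, 6: anuvoba
surface: anuvoba

cell GRD=mi, SUR=so:
underlying: anif-o-po
1. f -> v, k -> g, p -> b, s -> z / _ Z: no change
2. e -> o, i -> u / B C0 _: fires at position(s) 3: anufopo
3. 0 -> a / C _ C: no change
4. f -> v, k -> g, p -> b, s -> z, t -> d / V _ V: fires at position(s) 4, 6: anuvobo
surface: anuvobo

cell GRD=ak, SUR=ol:
underlying: anif-ve-pa
1. f -> v, k -> g, p -> b, s -> z / _ Z: fires at position(s) 4: anivvepa
2. e -> o, i -> u / B C0 _: fires at position(s) 3: anuvvepa
3. 0 -> a / C _ C: inserts after position(s) 4: anuvavepa
4. f -> v, k -> g, p -> b, s -> z, t -> d / V _ V: fires at position(s) 8: anuvaveba
surface: anuvaveba

cell GRD=ak, SUR=ra:
underlying: anif-ve-od
1. f -> v, k -> g, p -> b, s -> z / _ Z: fires at position(s) 4: anivveod
2. e -> o, i -> u / B C0 _: fires at position(s) 3: anuvveod
3. 0 -> a / C _ C: inserts after position(s) 4: anuvaveod
4. f -> v, k -> g, p -> b, s -> z, t -> d / V _ V: no change
surface: anuvaveod


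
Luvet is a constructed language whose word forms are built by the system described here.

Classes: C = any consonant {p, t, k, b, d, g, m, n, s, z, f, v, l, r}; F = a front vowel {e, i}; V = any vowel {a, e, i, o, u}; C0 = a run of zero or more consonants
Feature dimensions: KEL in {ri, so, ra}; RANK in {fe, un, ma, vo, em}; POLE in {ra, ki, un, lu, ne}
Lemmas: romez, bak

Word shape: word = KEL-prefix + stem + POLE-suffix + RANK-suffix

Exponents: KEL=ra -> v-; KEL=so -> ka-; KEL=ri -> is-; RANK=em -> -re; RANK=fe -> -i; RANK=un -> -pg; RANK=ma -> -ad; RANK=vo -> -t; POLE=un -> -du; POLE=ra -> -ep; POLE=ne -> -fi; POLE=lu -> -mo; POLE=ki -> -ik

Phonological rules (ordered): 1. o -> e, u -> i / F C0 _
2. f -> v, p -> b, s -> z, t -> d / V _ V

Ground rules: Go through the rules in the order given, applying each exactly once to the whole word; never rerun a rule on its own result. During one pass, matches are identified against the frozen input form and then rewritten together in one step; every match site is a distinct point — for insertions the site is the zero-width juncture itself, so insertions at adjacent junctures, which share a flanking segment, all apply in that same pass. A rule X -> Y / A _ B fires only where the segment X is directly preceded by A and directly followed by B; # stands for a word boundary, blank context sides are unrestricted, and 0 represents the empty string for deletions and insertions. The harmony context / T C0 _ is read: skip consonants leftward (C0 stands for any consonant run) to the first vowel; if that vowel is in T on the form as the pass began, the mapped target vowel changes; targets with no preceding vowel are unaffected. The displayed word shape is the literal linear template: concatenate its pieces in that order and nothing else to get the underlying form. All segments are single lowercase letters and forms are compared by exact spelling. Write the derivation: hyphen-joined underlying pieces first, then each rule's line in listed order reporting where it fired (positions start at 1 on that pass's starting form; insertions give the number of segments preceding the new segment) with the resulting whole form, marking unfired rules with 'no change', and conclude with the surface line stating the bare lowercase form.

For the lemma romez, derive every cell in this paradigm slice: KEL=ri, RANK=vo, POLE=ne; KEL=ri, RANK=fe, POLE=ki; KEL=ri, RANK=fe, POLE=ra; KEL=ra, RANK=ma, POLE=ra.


cell KEL=ri, RANK=vo, POLE=ne:
underlying: is-romez-fi-t
1. o -> e, u -> i / F C0 _: fires at position(s) 4: isremezfit
2. f -> v, p -> b, s -> z, t -> d / V _ V: no change
surface: isremezfit

cell KEL=ri, RANK=fe, POLE=ki:
underlying: is-romez-ik-i
1. o -> e, u -> i / F C0 _: fires at position(s) 4: isremeziki
2. f -> v, p -> b, s -> z, t -> d / V _ V: no change
surface: isremeziki

cell KEL=ri, RANK=fe, POLE=ra:
underlying: is-romez-ep-i
1. o -> e, u -> i / F C0 _: fires at position(s) 4: isremezepi
2. f -> v, p -> b, s -> z, t -> d / V _ V: fires at position(s) 9: isremezebi
surface: isremezebi

cell KEL=ra, RANK=ma, POLE=ra:
underlying: v-romez-ep-ad
1. o -> e, u -> i / F C0 _: no change
2. f -> v, p -> b, s -> z, t -> d / V _ V: fires at position(s) 8: vromezebad
surface: vromezebad


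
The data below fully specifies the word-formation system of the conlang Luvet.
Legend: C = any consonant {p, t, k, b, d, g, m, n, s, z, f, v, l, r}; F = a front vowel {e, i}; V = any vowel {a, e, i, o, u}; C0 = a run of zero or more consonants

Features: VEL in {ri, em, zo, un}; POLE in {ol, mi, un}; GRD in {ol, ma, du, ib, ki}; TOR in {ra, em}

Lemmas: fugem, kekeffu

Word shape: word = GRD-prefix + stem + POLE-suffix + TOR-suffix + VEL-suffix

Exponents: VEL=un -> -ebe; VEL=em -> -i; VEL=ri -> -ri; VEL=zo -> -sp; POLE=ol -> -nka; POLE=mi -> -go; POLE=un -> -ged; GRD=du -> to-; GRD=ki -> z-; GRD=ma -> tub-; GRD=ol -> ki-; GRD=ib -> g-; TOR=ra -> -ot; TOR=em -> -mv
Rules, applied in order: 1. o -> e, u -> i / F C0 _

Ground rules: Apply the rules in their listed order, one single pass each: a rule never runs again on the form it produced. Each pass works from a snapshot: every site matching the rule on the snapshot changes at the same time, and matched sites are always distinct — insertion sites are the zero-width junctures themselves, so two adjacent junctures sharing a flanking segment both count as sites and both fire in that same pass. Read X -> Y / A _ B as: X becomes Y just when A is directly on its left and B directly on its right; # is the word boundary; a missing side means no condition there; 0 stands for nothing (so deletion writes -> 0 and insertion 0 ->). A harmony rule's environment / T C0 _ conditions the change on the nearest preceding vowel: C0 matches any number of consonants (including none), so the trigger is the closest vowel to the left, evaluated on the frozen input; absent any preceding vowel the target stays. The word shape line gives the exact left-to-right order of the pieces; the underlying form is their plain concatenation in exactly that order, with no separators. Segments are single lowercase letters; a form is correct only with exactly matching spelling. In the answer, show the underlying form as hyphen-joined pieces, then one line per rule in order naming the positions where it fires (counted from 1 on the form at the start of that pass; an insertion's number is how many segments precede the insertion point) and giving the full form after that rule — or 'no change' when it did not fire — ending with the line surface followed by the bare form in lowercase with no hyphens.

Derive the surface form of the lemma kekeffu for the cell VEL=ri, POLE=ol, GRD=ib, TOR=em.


underlying: g-kekeffu-nka-mv-ri
1. o -> e, u -> i / F C0 _: fires at position(s) 8: gkekeffinkamvri
surface: gkekeffinkamvri


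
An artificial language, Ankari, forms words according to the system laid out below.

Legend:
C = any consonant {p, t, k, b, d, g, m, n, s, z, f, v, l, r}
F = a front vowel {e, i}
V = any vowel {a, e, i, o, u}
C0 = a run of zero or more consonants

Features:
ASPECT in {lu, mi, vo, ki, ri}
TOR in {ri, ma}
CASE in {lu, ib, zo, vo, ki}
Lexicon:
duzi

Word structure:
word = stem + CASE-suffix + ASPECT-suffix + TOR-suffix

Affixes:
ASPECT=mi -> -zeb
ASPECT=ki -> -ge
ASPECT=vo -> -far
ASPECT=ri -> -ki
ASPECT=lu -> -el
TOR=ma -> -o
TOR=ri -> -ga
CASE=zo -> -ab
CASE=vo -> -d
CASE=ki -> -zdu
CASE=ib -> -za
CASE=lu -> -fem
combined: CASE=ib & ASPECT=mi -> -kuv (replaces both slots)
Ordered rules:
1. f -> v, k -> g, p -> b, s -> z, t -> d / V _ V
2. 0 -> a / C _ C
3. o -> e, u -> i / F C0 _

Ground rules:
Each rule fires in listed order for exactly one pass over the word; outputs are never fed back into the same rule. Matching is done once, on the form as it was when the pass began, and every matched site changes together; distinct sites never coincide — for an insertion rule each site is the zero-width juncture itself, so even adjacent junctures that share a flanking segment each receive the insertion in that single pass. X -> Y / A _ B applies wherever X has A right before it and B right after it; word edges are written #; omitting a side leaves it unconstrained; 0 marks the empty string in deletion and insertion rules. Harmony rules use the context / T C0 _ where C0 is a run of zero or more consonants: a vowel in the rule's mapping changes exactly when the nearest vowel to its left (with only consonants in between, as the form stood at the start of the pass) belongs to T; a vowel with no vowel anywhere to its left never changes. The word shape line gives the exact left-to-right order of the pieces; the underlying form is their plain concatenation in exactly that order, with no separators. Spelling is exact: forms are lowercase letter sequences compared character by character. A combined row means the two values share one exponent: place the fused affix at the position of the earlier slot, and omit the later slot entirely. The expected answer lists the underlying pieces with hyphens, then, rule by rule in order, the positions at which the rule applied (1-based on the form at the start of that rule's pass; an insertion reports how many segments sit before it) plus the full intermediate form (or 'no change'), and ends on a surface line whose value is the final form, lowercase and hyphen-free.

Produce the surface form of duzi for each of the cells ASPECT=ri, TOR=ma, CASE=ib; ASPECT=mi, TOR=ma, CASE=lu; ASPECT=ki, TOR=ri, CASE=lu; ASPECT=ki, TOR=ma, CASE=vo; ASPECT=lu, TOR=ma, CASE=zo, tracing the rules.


cell ASPECT=ri, TOR=ma, CASE=ib:
underlying: duzi-za-ki-o
1. f -> v, k -> g, p -> b, s -> z, t -> d / V _ V: fires at position(s) 7: duzizagio
2. 0 -> a / C _ C: no change
3. o -> e, u -> i / F C0 _: fires at position(s) 9: duzizagie
surface: duzizagie

cell ASPECT=mi, TOR=ma, CASE=lu:
underlying: duzi-fem-zeb-o
1. f -> v, k -> g, p -> b, s -> z, t -> d / V _ V: fires at position(s) 5: duzivemzebo
2. 0 -> a / C _ C: inserts after position(s) 7: duzivemazebo
3. o -> e, u -> i / F C0 _: fires at position(s) 12: duzivemazebe
surface: duzivemazebe

cell ASPECT=ki, TOR=ri, CASE=lu:
underlying: duzi-fem-ge-ga
1. f -> v, k -> g, p -> b, s -> z, t -> d / V _ V: fires at position(s) 5: duzivemgega
2. 0 -> a / C _ C: inserts after position(s) 7: duzivemagega
3. o -> e, u -> i / F C0 _: no change
surface: duzivemagega

cell ASPECT=ki, TOR=ma, CASE=vo:
underlying: duzi-d-ge-o
1. f -> v, k -> g, p -> b, s -> z, t -> d / V _ V: no change
2. 0 -> a / C _ C: inserts after position(s) 5: duzidageo
3. o -> e, u -> i / F C0 _: fires at position(s) 9: duzidagee
surface: duzidagee

cell ASPECT=lu, TOR=ma, CASE=zo:
underlying: duzi-ab-el-o
1. f -> v, k -> g, p -> b, s -> z, t -> d / V _ V: no change
2. 0 -> a / C _ C: no change
3. o -> e, u -> i / F C0 _: fires at position(s) 9: duziabele
surface: duziabele
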